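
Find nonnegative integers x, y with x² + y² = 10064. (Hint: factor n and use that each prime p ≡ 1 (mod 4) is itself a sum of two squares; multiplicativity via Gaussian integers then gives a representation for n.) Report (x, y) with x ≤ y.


Step 1: Factor n = 10064 = 2^4 · 17 · 37.
Step 2: Check the mod-4 condition on each prime factor: 2 = 2 (special); 17 ≡ 1 (mod 4), exponent 1; 37 ≡ 1 (mod 4), exponent 1.
All primes ≡ 3 (mod 4) appear to even exponent (or don't appear), so by the two-squares theorem n IS expressible as a sum of two squares.
Step 3: Build a representation. Group n = k² · m with k = 4 and m = 17 · 37 = 629 (a product of primes ≡ 1 (mod 4)); a representation of m scales to one of n via (k·x)² + (k·y)² = k²(x² + y²). Each prime p ≡ 1 (mod 4) is itself a sum of two squares; find a² by testing p − a² for a perfect square:
  17: 17 − 1² = 16 = 4² ⇒ 17 = 1² + 4².
  37: 37 − 1² = 36 = 6² ⇒ 37 = 1² + 6².
  Combine using the Brahmagupta–Fibonacci identity (a² + b²)(c² + d²) = (ac − bd)² + (ad + bc)² = (ac + bd)² + (ad − bc)²:
  17 · 37 = 629: from (1² + 4²)(1² + 6²), take (1·1 − 4·6, 1·6 + 4·1) = (1 − 24, 6 + 4) = (-23, 10); dropping signs (only squares matter) gives (23, 10); check 23² + 10² = 529 + 100 = 629 ✓.
  Scale by k = 4: (4·23, 4·10) = (92, 40).
Step 4: Order so x ≤ y and verify: 40² + 92² = 1600 + 8464 = 10064 = n. ✓

n = 10064 = 40² + 92² (one valid representation with x ≤ y).


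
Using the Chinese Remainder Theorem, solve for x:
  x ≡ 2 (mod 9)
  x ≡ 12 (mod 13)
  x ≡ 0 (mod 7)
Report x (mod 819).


Moduli 9, 13, 7 are pairwise coprime; by CRT there is a unique solution modulo M = 9 · 13 · 7 = 819.
Solve pairwise, accumulating the modulus:
  Start with x ≡ 2 (mod 9).
  Combine with x ≡ 12 (mod 13): since gcd(9, 13) = 1, we get a unique residue mod 117.
    Write x = 2 + 9·t and substitute into x ≡ 12 (mod 13): 9·t ≡ 12 − 2 = 10 (mod 13).
    The inverse of 9 mod 13 is 3 (since 9·3 = 27 = 2·13 + 1), so t ≡ 3·10 = 30 ≡ 4 (mod 13).
    Then x = 2 + 9·4 = 38, valid modulo lcm(9, 13) = 117: x ≡ 38 (mod 117).
  Combine with x ≡ 0 (mod 7): since gcd(117, 7) = 1, we get a unique residue mod 819.
    Write x = 38 + 117·t and substitute into x ≡ 0 (mod 7): 117·t ≡ 0 − 38 = -38 (mod 7).
    Reduce coefficients mod 7: 5·t ≡ 4 (mod 7).
    The inverse of 5 mod 7 is 3 (since 5·3 = 15 = 2·7 + 1), so t ≡ 3·4 = 12 ≡ 5 (mod 7).
    Then x = 38 + 117·5 = 623, valid modulo lcm(117, 7) = 819: x ≡ 623 (mod 819).
Verify: 623 mod 9 = 2 ✓, 623 mod 13 = 12 ✓, 623 mod 7 = 0 ✓.

x ≡ 623 (mod 819).


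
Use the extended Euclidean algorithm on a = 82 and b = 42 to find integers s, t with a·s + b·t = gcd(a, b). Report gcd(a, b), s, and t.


Euclidean algorithm on (82, 42) — divide until remainder is 0:
  82 = 1 · 42 + 40
  42 = 1 · 40 + 2
  40 = 20 · 2 + 0
gcd(82, 42) = 2.
Track Bezout coefficients alongside the remainders: start with r₀ = 82 = a·1 + b·0 (s = 1, t = 0) and r₁ = 42 = a·0 + b·1 (s = 0, t = 1); each new remainder r_{k+1} = r_{k-1} − q_k·r_k inherits s_{k+1} = s_{k-1} − q_k·s_k, t_{k+1} = t_{k-1} − q_k·t_k, so r_k = a·s_k + b·t_k at every step:
  q = 1: r = 40, s = 1 − 1·0 = 1, t = 0 − 1·1 = -1  (check: 82·1 + 42·(-1) = 40)
  q = 1: r = 2, s = 0 − 1·1 = -1, t = 1 − 1·(-1) = 2  (check: 82·(-1) + 42·2 = 2)
The row with r = 2 (the gcd) gives the Bezout coefficients s = -1, t = 2.
Result: 82 · (-1) + 42 · (2) = 2.

gcd(82, 42) = 2; s = -1, t = 2 (check: 82·(-1) + 42·2 = 2).


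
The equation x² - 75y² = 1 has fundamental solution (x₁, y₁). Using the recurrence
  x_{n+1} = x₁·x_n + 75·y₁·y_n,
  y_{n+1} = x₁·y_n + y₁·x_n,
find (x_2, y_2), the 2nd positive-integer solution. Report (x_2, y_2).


Step 1: Find the fundamental solution (x₁, y₁) of x² - 75y² = 1.
  Expand √75 as a continued fraction. a₀ = ⌊√75⌋ = 8; iterate m_{k+1} = d_k·a_k − m_k, d_{k+1} = (75 − m_{k+1}²)/d_k, a_{k+1} = ⌊(a₀ + m_{k+1})/d_{k+1}⌋ (starting m₀ = 0, d₀ = 1), with convergents p_k = a_k·p_{k-1} + p_{k-2}, q_k = a_k·q_{k-1} + q_{k-2} (p₋₁ = 1, q₋₁ = 0):
  k = 0: a₀ = 8; p₀/q₀ = 8/1; p₀² − 75·q₀² = 64 − 75 = -11.
  k = 1: m = 8, d = 11, a = ⌊(8 + 8)/11⌋ = 1; p/q = (1·8 + 1)/(1·1 + 0) = 9/1; p² − 75·q² = 81 − 75 = 6.
  k = 2: m = 3, d = 6, a = ⌊(8 + 3)/6⌋ = 1; p/q = (1·9 + 8)/(1·1 + 1) = 17/2; p² − 75·q² = 289 − 300 = -11.
  k = 3: m = 3, d = 11, a = ⌊(8 + 3)/11⌋ = 1; p/q = (1·17 + 9)/(1·2 + 1) = 26/3; p² − 75·q² = 676 − 675 = 1.
  The first convergent with p² − 75·q² = 1 gives the fundamental solution (x₁, y₁) = (26, 3).
Step 2: Apply the recurrence (x_{n+1}, y_{n+1}) = (x₁x_n + 75y₁y_n, x₁y_n + y₁x_n) repeatedly.
  From (x_1, y_1) = (26, 3): x_2 = 26·26 + 75·3·3 = 1351; y_2 = 26·3 + 3·26 = 156.
Step 3: Verify x_2² - 75·y_2² = 1825201 - 1825200 = 1 (should be 1). ✓

(x_1, y_1) = (26, 3); (x_2, y_2) = (1351, 156).


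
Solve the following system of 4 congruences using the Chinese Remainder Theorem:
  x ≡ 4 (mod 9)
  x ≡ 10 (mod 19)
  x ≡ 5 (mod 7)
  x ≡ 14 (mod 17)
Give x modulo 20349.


Product of moduli M = 9 · 19 · 7 · 17 = 20349.
Merge one congruence at a time:
  Start: x ≡ 4 (mod 9).
  Combine with x ≡ 10 (mod 19); new modulus lcm = 171.
    Write x = 4 + 9·t and substitute into x ≡ 10 (mod 19): 9·t ≡ 10 − 4 = 6 (mod 19).
    The inverse of 9 mod 19 is 17 (since 9·17 = 153 = 8·19 + 1), so t ≡ 17·6 = 102 ≡ 7 (mod 19).
    Then x = 4 + 9·7 = 67, valid modulo lcm(9, 19) = 171: x ≡ 67 (mod 171).
  Combine with x ≡ 5 (mod 7); new modulus lcm = 1197.
    Write x = 67 + 171·t and substitute into x ≡ 5 (mod 7): 171·t ≡ 5 − 67 = -62 (mod 7).
    Reduce coefficients mod 7: 3·t ≡ 1 (mod 7).
    The inverse of 3 mod 7 is 5 (since 3·5 = 15 = 2·7 + 1), so t ≡ 5·1 = 5 ≡ 5 (mod 7).
    Then x = 67 + 171·5 = 922, valid modulo lcm(171, 7) = 1197: x ≡ 922 (mod 1197).
  Combine with x ≡ 14 (mod 17); new modulus lcm = 20349.
    Write x = 922 + 1197·t and substitute into x ≡ 14 (mod 17): 1197·t ≡ 14 − 922 = -908 (mod 17).
    Reduce coefficients mod 17: 7·t ≡ 10 (mod 17).
    The inverse of 7 mod 17 is 5 (since 7·5 = 35 = 2·17 + 1), so t ≡ 5·10 = 50 ≡ 16 (mod 17).
    Then x = 922 + 1197·16 = 20074, valid modulo lcm(1197, 17) = 20349: x ≡ 20074 (mod 20349).
Verify against each original: 20074 mod 9 = 4, 20074 mod 19 = 10, 20074 mod 7 = 5, 20074 mod 17 = 14.

x ≡ 20074 (mod 20349).


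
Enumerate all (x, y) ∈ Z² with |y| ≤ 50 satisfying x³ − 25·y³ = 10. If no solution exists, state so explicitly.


The equation is x³ - 25y³ = 10. For fixed y, x³ = 25·y³ + 10, so a solution requires the RHS to be a perfect cube.
Strategy: iterate y from -50 to 50, compute RHS = 25·y³ + 10, and check whether it is a (positive or negative) perfect cube.
Check small values of y:
  y = 0: RHS = 10 is not a perfect cube.
  y = 1: RHS = 35 is not a perfect cube.
  y = -1: RHS = -15 is not a perfect cube.
  y = 2: RHS = 210 is not a perfect cube.
  y = -2: RHS = -190 is not a perfect cube.
  y = 3: RHS = 685 is not a perfect cube.
  y = -3: RHS = -665 is not a perfect cube.
Continuing the search up to |y| = 50 finds no solutions either.
No (x, y) in the scanned range satisfies the equation.

No integer solutions with |y| ≤ 50.


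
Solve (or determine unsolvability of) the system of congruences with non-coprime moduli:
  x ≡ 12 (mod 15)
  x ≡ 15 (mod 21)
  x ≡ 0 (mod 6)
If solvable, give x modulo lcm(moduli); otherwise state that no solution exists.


Moduli 15, 21, 6 are not pairwise coprime, so CRT works modulo lcm(m_i) when all pairwise compatibility conditions hold.
Pairwise compatibility: gcd(m_i, m_j) must divide a_i - a_j for every pair.
Merge one congruence at a time:
  Start: x ≡ 12 (mod 15).
  Combine with x ≡ 15 (mod 21): gcd(15, 21) = 3; 15 - 12 = 3, which IS divisible by 3, so compatible.
    Write x = 12 + 15·t and substitute into x ≡ 15 (mod 21): 15·t ≡ 15 − 12 = 3 (mod 21).
    Divide the congruence (and modulus) by g = 3: 5·t ≡ 1 (mod 7).
    The inverse of 5 mod 7 is 3 (since 5·3 = 15 = 2·7 + 1), so t ≡ 3·1 = 3 ≡ 3 (mod 7).
    Then x = 12 + 15·3 = 57, valid modulo lcm(15, 21) = 105: x ≡ 57 (mod 105).
  Combine with x ≡ 0 (mod 6): gcd(105, 6) = 3; 0 - 57 = -57, which IS divisible by 3, so compatible.
    Write x = 57 + 105·t and substitute into x ≡ 0 (mod 6): 105·t ≡ 0 − 57 = -57 (mod 6).
    Divide the congruence (and modulus) by g = 3: 35·t ≡ -19 (mod 2).
    Reduce coefficients mod 2: 1·t ≡ 1 (mod 2).
    So t ≡ 1 (mod 2).
    Then x = 57 + 105·1 = 162, valid modulo lcm(105, 6) = 210: x ≡ 162 (mod 210).
Verify: 162 mod 15 = 12, 162 mod 21 = 15, 162 mod 6 = 0.

x ≡ 162 (mod 210).


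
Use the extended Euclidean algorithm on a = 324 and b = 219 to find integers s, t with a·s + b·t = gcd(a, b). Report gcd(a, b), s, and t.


Euclidean algorithm on (324, 219) — divide until remainder is 0:
  324 = 1 · 219 + 105
  219 = 2 · 105 + 9
  105 = 11 · 9 + 6
  9 = 1 · 6 + 3
  6 = 2 · 3 + 0
gcd(324, 219) = 3.
Track Bezout coefficients alongside the remainders: start with r₀ = 324 = a·1 + b·0 (s = 1, t = 0) and r₁ = 219 = a·0 + b·1 (s = 0, t = 1); each new remainder r_{k+1} = r_{k-1} − q_k·r_k inherits s_{k+1} = s_{k-1} − q_k·s_k, t_{k+1} = t_{k-1} − q_k·t_k, so r_k = a·s_k + b·t_k at every step:
  q = 1: r = 105, s = 1 − 1·0 = 1, t = 0 − 1·1 = -1  (check: 324·1 + 219·(-1) = 105)
  q = 2: r = 9, s = 0 − 2·1 = -2, t = 1 − 2·(-1) = 3  (check: 324·(-2) + 219·3 = 9)
  q = 11: r = 6, s = 1 − 11·(-2) = 23, t = -1 − 11·3 = -34  (check: 324·23 + 219·(-34) = 6)
  q = 1: r = 3, s = -2 − 1·23 = -25, t = 3 − 1·(-34) = 37  (check: 324·(-25) + 219·37 = 3)
The row with r = 3 (the gcd) gives the Bezout coefficients s = -25, t = 37.
Result: 324 · (-25) + 219 · (37) = 3.

gcd(324, 219) = 3; s = -25, t = 37 (check: 324·(-25) + 219·37 = 3).


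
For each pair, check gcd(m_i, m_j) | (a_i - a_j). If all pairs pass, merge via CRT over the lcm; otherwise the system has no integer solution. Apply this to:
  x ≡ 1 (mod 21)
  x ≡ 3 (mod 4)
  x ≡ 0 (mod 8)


Moduli 21, 4, 8 are not pairwise coprime, so CRT works modulo lcm(m_i) when all pairwise compatibility conditions hold.
Pairwise compatibility: gcd(m_i, m_j) must divide a_i - a_j for every pair.
Merge one congruence at a time:
  Start: x ≡ 1 (mod 21).
  Combine with x ≡ 3 (mod 4): gcd(21, 4) = 1; 3 - 1 = 2, which IS divisible by 1, so compatible.
    Write x = 1 + 21·t and substitute into x ≡ 3 (mod 4): 21·t ≡ 3 − 1 = 2 (mod 4).
    Reduce coefficients mod 4: 1·t ≡ 2 (mod 4).
    So t ≡ 2 (mod 4).
    Then x = 1 + 21·2 = 43, valid modulo lcm(21, 4) = 84: x ≡ 43 (mod 84).
  Combine with x ≡ 0 (mod 8): gcd(84, 8) = 4, and 0 - 43 = -43 is NOT divisible by 4.
    ⇒ system is inconsistent (no integer solution).

No solution (the system is inconsistent).


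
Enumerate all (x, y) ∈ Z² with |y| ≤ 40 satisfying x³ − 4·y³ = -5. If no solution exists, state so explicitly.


The equation is x³ - 4y³ = -5. For fixed y, x³ = 4·y³ − 5, so a solution requires the RHS to be a perfect cube.
Strategy: iterate y from -40 to 40, compute RHS = 4·y³ − 5, and check whether it is a (positive or negative) perfect cube.
Check small values of y:
  y = 0: RHS = -5 is not a perfect cube.
  y = 1: RHS = -1 = (-1)³ ⇒ x = -1 works.
  y = -1: RHS = -9 is not a perfect cube.
  y = 2: RHS = 27 = (3)³ ⇒ x = 3 works.
  y = -2: RHS = -37 is not a perfect cube.
  y = 3: RHS = 103 is not a perfect cube.
  y = -3: RHS = -113 is not a perfect cube.
Continuing the search up to |y| = 40 finds no further solutions beyond those listed.
Collected solutions: (-1, 1), (3, 2).

Solutions (with |y| ≤ 40): (-1, 1), (3, 2).


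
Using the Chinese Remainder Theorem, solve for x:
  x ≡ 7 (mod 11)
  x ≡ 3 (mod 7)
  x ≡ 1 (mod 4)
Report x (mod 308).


Moduli 11, 7, 4 are pairwise coprime; by CRT there is a unique solution modulo M = 11 · 7 · 4 = 308.
Solve pairwise, accumulating the modulus:
  Start with x ≡ 7 (mod 11).
  Combine with x ≡ 3 (mod 7): since gcd(11, 7) = 1, we get a unique residue mod 77.
    Write x = 7 + 11·t and substitute into x ≡ 3 (mod 7): 11·t ≡ 3 − 7 = -4 (mod 7).
    Reduce coefficients mod 7: 4·t ≡ 3 (mod 7).
    The inverse of 4 mod 7 is 2 (since 4·2 = 8 = 1·7 + 1), so t ≡ 2·3 = 6 ≡ 6 (mod 7).
    Then x = 7 + 11·6 = 73, valid modulo lcm(11, 7) = 77: x ≡ 73 (mod 77).
  Combine with x ≡ 1 (mod 4): since gcd(77, 4) = 1, we get a unique residue mod 308.
    Write x = 73 + 77·t and substitute into x ≡ 1 (mod 4): 77·t ≡ 1 − 73 = -72 (mod 4).
    Reduce coefficients mod 4: 1·t ≡ 0 (mod 4).
    So t ≡ 0 (mod 4).
    Then x = 73 + 77·0 = 73, valid modulo lcm(77, 4) = 308: x ≡ 73 (mod 308).
Verify: 73 mod 11 = 7 ✓, 73 mod 7 = 3 ✓, 73 mod 4 = 1 ✓.

x ≡ 73 (mod 308).


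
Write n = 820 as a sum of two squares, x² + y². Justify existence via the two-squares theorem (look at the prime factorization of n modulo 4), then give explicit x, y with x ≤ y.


Step 1: Factor n = 820 = 2^2 · 5 · 41.
Step 2: Check the mod-4 condition on each prime factor: 2 = 2 (special); 5 ≡ 1 (mod 4), exponent 1; 41 ≡ 1 (mod 4), exponent 1.
All primes ≡ 3 (mod 4) appear to even exponent (or don't appear), so by the two-squares theorem n IS expressible as a sum of two squares.
Step 3: Build a representation. Group n = k² · m with k = 2 and m = 5 · 41 = 205 (a product of primes ≡ 1 (mod 4)); a representation of m scales to one of n via (k·x)² + (k·y)² = k²(x² + y²). Each prime p ≡ 1 (mod 4) is itself a sum of two squares; find a² by testing p − a² for a perfect square:
  5: 5 − 1² = 4 = 2² ⇒ 5 = 1² + 2².
  41: 41 − 1² = 40, 41 − 2² = 37, 41 − 3² = 32, 41 − 4² = 25 = 5² ⇒ 41 = 4² + 5².
  Combine using the Brahmagupta–Fibonacci identity (a² + b²)(c² + d²) = (ac − bd)² + (ad + bc)² = (ac + bd)² + (ad − bc)²:
  5 · 41 = 205: from (1² + 2²)(4² + 5²), take (1·4 − 2·5, 1·5 + 2·4) = (4 − 10, 5 + 8) = (-6, 13); dropping signs (only squares matter) gives (6, 13); check 6² + 13² = 36 + 169 = 205 ✓.
  Scale by k = 2: (2·6, 2·13) = (12, 26).
Step 4: Order so x ≤ y and verify: 12² + 26² = 144 + 676 = 820 = n. ✓

n = 820 = 12² + 26² (one valid representation with x ≤ y).


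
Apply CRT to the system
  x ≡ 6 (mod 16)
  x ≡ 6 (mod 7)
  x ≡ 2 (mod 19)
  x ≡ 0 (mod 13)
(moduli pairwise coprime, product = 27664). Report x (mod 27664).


Product of moduli M = 16 · 7 · 19 · 13 = 27664.
Merge one congruence at a time:
  Start: x ≡ 6 (mod 16).
  Combine with x ≡ 6 (mod 7); new modulus lcm = 112.
    Write x = 6 + 16·t and substitute into x ≡ 6 (mod 7): 16·t ≡ 6 − 6 = 0 (mod 7).
    Reduce coefficients mod 7: 2·t ≡ 0 (mod 7).
    The inverse of 2 mod 7 is 4 (since 2·4 = 8 = 1·7 + 1), so t ≡ 4·0 = 0 ≡ 0 (mod 7).
    Then x = 6 + 16·0 = 6, valid modulo lcm(16, 7) = 112: x ≡ 6 (mod 112).
  Combine with x ≡ 2 (mod 19); new modulus lcm = 2128.
    Write x = 6 + 112·t and substitute into x ≡ 2 (mod 19): 112·t ≡ 2 − 6 = -4 (mod 19).
    Reduce coefficients mod 19: 17·t ≡ 15 (mod 19).
    The inverse of 17 mod 19 is 9 (since 17·9 = 153 = 8·19 + 1), so t ≡ 9·15 = 135 ≡ 2 (mod 19).
    Then x = 6 + 112·2 = 230, valid modulo lcm(112, 19) = 2128: x ≡ 230 (mod 2128).
  Combine with x ≡ 0 (mod 13); new modulus lcm = 27664.
    Write x = 230 + 2128·t and substitute into x ≡ 0 (mod 13): 2128·t ≡ 0 − 230 = -230 (mod 13).
    Reduce coefficients mod 13: 9·t ≡ 4 (mod 13).
    The inverse of 9 mod 13 is 3 (since 9·3 = 27 = 2·13 + 1), so t ≡ 3·4 = 12 ≡ 12 (mod 13).
    Then x = 230 + 2128·12 = 25766, valid modulo lcm(2128, 13) = 27664: x ≡ 25766 (mod 27664).
Verify against each original: 25766 mod 16 = 6, 25766 mod 7 = 6, 25766 mod 19 = 2, 25766 mod 13 = 0.

x ≡ 25766 (mod 27664).


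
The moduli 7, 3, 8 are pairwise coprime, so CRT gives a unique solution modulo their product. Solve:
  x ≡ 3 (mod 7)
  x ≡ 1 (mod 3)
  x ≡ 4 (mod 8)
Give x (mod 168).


Moduli 7, 3, 8 are pairwise coprime; by CRT there is a unique solution modulo M = 7 · 3 · 8 = 168.
Solve pairwise, accumulating the modulus:
  Start with x ≡ 3 (mod 7).
  Combine with x ≡ 1 (mod 3): since gcd(7, 3) = 1, we get a unique residue mod 21.
    Write x = 3 + 7·t and substitute into x ≡ 1 (mod 3): 7·t ≡ 1 − 3 = -2 (mod 3).
    Reduce coefficients mod 3: 1·t ≡ 1 (mod 3).
    So t ≡ 1 (mod 3).
    Then x = 3 + 7·1 = 10, valid modulo lcm(7, 3) = 21: x ≡ 10 (mod 21).
  Combine with x ≡ 4 (mod 8): since gcd(21, 8) = 1, we get a unique residue mod 168.
    Write x = 10 + 21·t and substitute into x ≡ 4 (mod 8): 21·t ≡ 4 − 10 = -6 (mod 8).
    Reduce coefficients mod 8: 5·t ≡ 2 (mod 8).
    The inverse of 5 mod 8 is 5 (since 5·5 = 25 = 3·8 + 1), so t ≡ 5·2 = 10 ≡ 2 (mod 8).
    Then x = 10 + 21·2 = 52, valid modulo lcm(21, 8) = 168: x ≡ 52 (mod 168).
Verify: 52 mod 7 = 3 ✓, 52 mod 3 = 1 ✓, 52 mod 8 = 4 ✓.

x ≡ 52 (mod 168).


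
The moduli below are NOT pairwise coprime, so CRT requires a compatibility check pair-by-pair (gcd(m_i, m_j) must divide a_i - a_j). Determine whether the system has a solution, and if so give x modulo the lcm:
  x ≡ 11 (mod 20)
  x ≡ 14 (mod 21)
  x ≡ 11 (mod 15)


Moduli 20, 21, 15 are not pairwise coprime, so CRT works modulo lcm(m_i) when all pairwise compatibility conditions hold.
Pairwise compatibility: gcd(m_i, m_j) must divide a_i - a_j for every pair.
Merge one congruence at a time:
  Start: x ≡ 11 (mod 20).
  Combine with x ≡ 14 (mod 21): gcd(20, 21) = 1; 14 - 11 = 3, which IS divisible by 1, so compatible.
    Write x = 11 + 20·t and substitute into x ≡ 14 (mod 21): 20·t ≡ 14 − 11 = 3 (mod 21).
    The inverse of 20 mod 21 is 20 (since 20·20 = 400 = 19·21 + 1), so t ≡ 20·3 = 60 ≡ 18 (mod 21).
    Then x = 11 + 20·18 = 371, valid modulo lcm(20, 21) = 420: x ≡ 371 (mod 420).
  Combine with x ≡ 11 (mod 15): gcd(420, 15) = 15; 11 - 371 = -360, which IS divisible by 15, so compatible.
    Write x = 371 + 420·t and substitute into x ≡ 11 (mod 15): 420·t ≡ 11 − 371 = -360 (mod 15).
    Divide the congruence (and modulus) by g = 15: 28·t ≡ -24 (mod 1).
    Modulo 1 every t works; take t = 0.
    Then x = 371 + 420·0 = 371, valid modulo lcm(420, 15) = 420: x ≡ 371 (mod 420).
Verify: 371 mod 20 = 11, 371 mod 21 = 14, 371 mod 15 = 11.

x ≡ 371 (mod 420).


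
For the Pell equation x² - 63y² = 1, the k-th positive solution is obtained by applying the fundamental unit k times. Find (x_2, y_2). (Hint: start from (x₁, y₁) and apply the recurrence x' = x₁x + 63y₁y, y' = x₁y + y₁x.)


Step 1: Find the fundamental solution (x₁, y₁) of x² - 63y² = 1.
  Expand √63 as a continued fraction. a₀ = ⌊√63⌋ = 7; iterate m_{k+1} = d_k·a_k − m_k, d_{k+1} = (63 − m_{k+1}²)/d_k, a_{k+1} = ⌊(a₀ + m_{k+1})/d_{k+1}⌋ (starting m₀ = 0, d₀ = 1), with convergents p_k = a_k·p_{k-1} + p_{k-2}, q_k = a_k·q_{k-1} + q_{k-2} (p₋₁ = 1, q₋₁ = 0):
  k = 0: a₀ = 7; p₀/q₀ = 7/1; p₀² − 63·q₀² = 49 − 63 = -14.
  k = 1: m = 7, d = 14, a = ⌊(7 + 7)/14⌋ = 1; p/q = (1·7 + 1)/(1·1 + 0) = 8/1; p² − 63·q² = 64 − 63 = 1.
  The first convergent with p² − 63·q² = 1 gives the fundamental solution (x₁, y₁) = (8, 1).
Step 2: Apply the recurrence (x_{n+1}, y_{n+1}) = (x₁x_n + 63y₁y_n, x₁y_n + y₁x_n) repeatedly.
  From (x_1, y_1) = (8, 1): x_2 = 8·8 + 63·1·1 = 127; y_2 = 8·1 + 1·8 = 16.
Step 3: Verify x_2² - 63·y_2² = 16129 - 16128 = 1 (should be 1). ✓

(x_1, y_1) = (8, 1); (x_2, y_2) = (127, 16).


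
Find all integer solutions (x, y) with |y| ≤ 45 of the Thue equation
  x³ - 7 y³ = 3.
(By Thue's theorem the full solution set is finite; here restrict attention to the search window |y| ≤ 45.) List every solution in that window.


The equation is x³ - 7y³ = 3. For fixed y, x³ = 7·y³ + 3, so a solution requires the RHS to be a perfect cube.
Strategy: iterate y from -45 to 45, compute RHS = 7·y³ + 3, and check whether it is a (positive or negative) perfect cube.
Check small values of y:
  y = 0: RHS = 3 is not a perfect cube.
  y = 1: RHS = 10 is not a perfect cube.
  y = -1: RHS = -4 is not a perfect cube.
  y = 2: RHS = 59 is not a perfect cube.
  y = -2: RHS = -53 is not a perfect cube.
  y = 3: RHS = 192 is not a perfect cube.
  y = -3: RHS = -186 is not a perfect cube.
Continuing the search up to |y| = 45 finds no solutions either.
No (x, y) in the scanned range satisfies the equation.

No integer solutions with |y| ≤ 45.


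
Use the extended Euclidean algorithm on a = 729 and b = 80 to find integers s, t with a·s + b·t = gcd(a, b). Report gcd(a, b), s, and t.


Euclidean algorithm on (729, 80) — divide until remainder is 0:
  729 = 9 · 80 + 9
  80 = 8 · 9 + 8
  9 = 1 · 8 + 1
  8 = 8 · 1 + 0
gcd(729, 80) = 1.
Track Bezout coefficients alongside the remainders: start with r₀ = 729 = a·1 + b·0 (s = 1, t = 0) and r₁ = 80 = a·0 + b·1 (s = 0, t = 1); each new remainder r_{k+1} = r_{k-1} − q_k·r_k inherits s_{k+1} = s_{k-1} − q_k·s_k, t_{k+1} = t_{k-1} − q_k·t_k, so r_k = a·s_k + b·t_k at every step:
  q = 9: r = 9, s = 1 − 9·0 = 1, t = 0 − 9·1 = -9  (check: 729·1 + 80·(-9) = 9)
  q = 8: r = 8, s = 0 − 8·1 = -8, t = 1 − 8·(-9) = 73  (check: 729·(-8) + 80·73 = 8)
  q = 1: r = 1, s = 1 − 1·(-8) = 9, t = -9 − 1·73 = -82  (check: 729·9 + 80·(-82) = 1)
The row with r = 1 (the gcd) gives the Bezout coefficients s = 9, t = -82.
Result: 729 · (9) + 80 · (-82) = 1.

gcd(729, 80) = 1; s = 9, t = -82 (check: 729·9 + 80·(-82) = 1).


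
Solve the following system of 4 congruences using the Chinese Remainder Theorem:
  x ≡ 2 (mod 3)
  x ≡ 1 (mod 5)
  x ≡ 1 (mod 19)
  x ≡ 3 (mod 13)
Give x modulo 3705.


Product of moduli M = 3 · 5 · 19 · 13 = 3705.
Merge one congruence at a time:
  Start: x ≡ 2 (mod 3).
  Combine with x ≡ 1 (mod 5); new modulus lcm = 15.
    Write x = 2 + 3·t and substitute into x ≡ 1 (mod 5): 3·t ≡ 1 − 2 = -1 (mod 5).
    Reduce coefficients mod 5: 3·t ≡ 4 (mod 5).
    The inverse of 3 mod 5 is 2 (since 3·2 = 6 = 1·5 + 1), so t ≡ 2·4 = 8 ≡ 3 (mod 5).
    Then x = 2 + 3·3 = 11, valid modulo lcm(3, 5) = 15: x ≡ 11 (mod 15).
  Combine with x ≡ 1 (mod 19); new modulus lcm = 285.
    Write x = 11 + 15·t and substitute into x ≡ 1 (mod 19): 15·t ≡ 1 − 11 = -10 (mod 19).
    Reduce coefficients mod 19: 15·t ≡ 9 (mod 19).
    The inverse of 15 mod 19 is 14 (since 15·14 = 210 = 11·19 + 1), so t ≡ 14·9 = 126 ≡ 12 (mod 19).
    Then x = 11 + 15·12 = 191, valid modulo lcm(15, 19) = 285: x ≡ 191 (mod 285).
  Combine with x ≡ 3 (mod 13); new modulus lcm = 3705.
    Write x = 191 + 285·t and substitute into x ≡ 3 (mod 13): 285·t ≡ 3 − 191 = -188 (mod 13).
    Reduce coefficients mod 13: 12·t ≡ 7 (mod 13).
    The inverse of 12 mod 13 is 12 (since 12·12 = 144 = 11·13 + 1), so t ≡ 12·7 = 84 ≡ 6 (mod 13).
    Then x = 191 + 285·6 = 1901, valid modulo lcm(285, 13) = 3705: x ≡ 1901 (mod 3705).
Verify against each original: 1901 mod 3 = 2, 1901 mod 5 = 1, 1901 mod 19 = 1, 1901 mod 13 = 3.

x ≡ 1901 (mod 3705).


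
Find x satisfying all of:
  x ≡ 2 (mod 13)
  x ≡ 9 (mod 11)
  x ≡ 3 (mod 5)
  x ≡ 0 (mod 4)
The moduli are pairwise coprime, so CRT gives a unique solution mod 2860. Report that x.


Product of moduli M = 13 · 11 · 5 · 4 = 2860.
Merge one congruence at a time:
  Start: x ≡ 2 (mod 13).
  Combine with x ≡ 9 (mod 11); new modulus lcm = 143.
    Write x = 2 + 13·t and substitute into x ≡ 9 (mod 11): 13·t ≡ 9 − 2 = 7 (mod 11).
    Reduce coefficients mod 11: 2·t ≡ 7 (mod 11).
    The inverse of 2 mod 11 is 6 (since 2·6 = 12 = 1·11 + 1), so t ≡ 6·7 = 42 ≡ 9 (mod 11).
    Then x = 2 + 13·9 = 119, valid modulo lcm(13, 11) = 143: x ≡ 119 (mod 143).
  Combine with x ≡ 3 (mod 5); new modulus lcm = 715.
    Write x = 119 + 143·t and substitute into x ≡ 3 (mod 5): 143·t ≡ 3 − 119 = -116 (mod 5).
    Reduce coefficients mod 5: 3·t ≡ 4 (mod 5).
    The inverse of 3 mod 5 is 2 (since 3·2 = 6 = 1·5 + 1), so t ≡ 2·4 = 8 ≡ 3 (mod 5).
    Then x = 119 + 143·3 = 548, valid modulo lcm(143, 5) = 715: x ≡ 548 (mod 715).
  Combine with x ≡ 0 (mod 4); new modulus lcm = 2860.
    Write x = 548 + 715·t and substitute into x ≡ 0 (mod 4): 715·t ≡ 0 − 548 = -548 (mod 4).
    Reduce coefficients mod 4: 3·t ≡ 0 (mod 4).
    The inverse of 3 mod 4 is 3 (since 3·3 = 9 = 2·4 + 1), so t ≡ 3·0 = 0 ≡ 0 (mod 4).
    Then x = 548 + 715·0 = 548, valid modulo lcm(715, 4) = 2860: x ≡ 548 (mod 2860).
Verify against each original: 548 mod 13 = 2, 548 mod 11 = 9, 548 mod 5 = 3, 548 mod 4 = 0.

x ≡ 548 (mod 2860).


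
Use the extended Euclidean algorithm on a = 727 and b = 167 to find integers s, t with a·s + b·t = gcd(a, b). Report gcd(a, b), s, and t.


Euclidean algorithm on (727, 167) — divide until remainder is 0:
  727 = 4 · 167 + 59
  167 = 2 · 59 + 49
  59 = 1 · 49 + 10
  49 = 4 · 10 + 9
  10 = 1 · 9 + 1
  9 = 9 · 1 + 0
gcd(727, 167) = 1.
Track Bezout coefficients alongside the remainders: start with r₀ = 727 = a·1 + b·0 (s = 1, t = 0) and r₁ = 167 = a·0 + b·1 (s = 0, t = 1); each new remainder r_{k+1} = r_{k-1} − q_k·r_k inherits s_{k+1} = s_{k-1} − q_k·s_k, t_{k+1} = t_{k-1} − q_k·t_k, so r_k = a·s_k + b·t_k at every step:
  q = 4: r = 59, s = 1 − 4·0 = 1, t = 0 − 4·1 = -4  (check: 727·1 + 167·(-4) = 59)
  q = 2: r = 49, s = 0 − 2·1 = -2, t = 1 − 2·(-4) = 9  (check: 727·(-2) + 167·9 = 49)
  q = 1: r = 10, s = 1 − 1·(-2) = 3, t = -4 − 1·9 = -13  (check: 727·3 + 167·(-13) = 10)
  q = 4: r = 9, s = -2 − 4·3 = -14, t = 9 − 4·(-13) = 61  (check: 727·(-14) + 167·61 = 9)
  q = 1: r = 1, s = 3 − 1·(-14) = 17, t = -13 − 1·61 = -74  (check: 727·17 + 167·(-74) = 1)
The row with r = 1 (the gcd) gives the Bezout coefficients s = 17, t = -74.
Result: 727 · (17) + 167 · (-74) = 1.

gcd(727, 167) = 1; s = 17, t = -74 (check: 727·17 + 167·(-74) = 1).


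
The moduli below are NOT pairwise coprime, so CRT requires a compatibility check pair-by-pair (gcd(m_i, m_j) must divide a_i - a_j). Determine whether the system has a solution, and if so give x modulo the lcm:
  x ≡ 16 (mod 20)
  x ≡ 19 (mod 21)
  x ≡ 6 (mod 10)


Moduli 20, 21, 10 are not pairwise coprime, so CRT works modulo lcm(m_i) when all pairwise compatibility conditions hold.
Pairwise compatibility: gcd(m_i, m_j) must divide a_i - a_j for every pair.
Merge one congruence at a time:
  Start: x ≡ 16 (mod 20).
  Combine with x ≡ 19 (mod 21): gcd(20, 21) = 1; 19 - 16 = 3, which IS divisible by 1, so compatible.
    Write x = 16 + 20·t and substitute into x ≡ 19 (mod 21): 20·t ≡ 19 − 16 = 3 (mod 21).
    The inverse of 20 mod 21 is 20 (since 20·20 = 400 = 19·21 + 1), so t ≡ 20·3 = 60 ≡ 18 (mod 21).
    Then x = 16 + 20·18 = 376, valid modulo lcm(20, 21) = 420: x ≡ 376 (mod 420).
  Combine with x ≡ 6 (mod 10): gcd(420, 10) = 10; 6 - 376 = -370, which IS divisible by 10, so compatible.
    Write x = 376 + 420·t and substitute into x ≡ 6 (mod 10): 420·t ≡ 6 − 376 = -370 (mod 10).
    Divide the congruence (and modulus) by g = 10: 42·t ≡ -37 (mod 1).
    Modulo 1 every t works; take t = 0.
    Then x = 376 + 420·0 = 376, valid modulo lcm(420, 10) = 420: x ≡ 376 (mod 420).
Verify: 376 mod 20 = 16, 376 mod 21 = 19, 376 mod 10 = 6.

x ≡ 376 (mod 420).


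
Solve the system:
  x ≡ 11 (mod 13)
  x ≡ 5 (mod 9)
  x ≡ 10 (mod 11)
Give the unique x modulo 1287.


Moduli 13, 9, 11 are pairwise coprime; by CRT there is a unique solution modulo M = 13 · 9 · 11 = 1287.
Solve pairwise, accumulating the modulus:
  Start with x ≡ 11 (mod 13).
  Combine with x ≡ 5 (mod 9): since gcd(13, 9) = 1, we get a unique residue mod 117.
    Write x = 11 + 13·t and substitute into x ≡ 5 (mod 9): 13·t ≡ 5 − 11 = -6 (mod 9).
    Reduce coefficients mod 9: 4·t ≡ 3 (mod 9).
    The inverse of 4 mod 9 is 7 (since 4·7 = 28 = 3·9 + 1), so t ≡ 7·3 = 21 ≡ 3 (mod 9).
    Then x = 11 + 13·3 = 50, valid modulo lcm(13, 9) = 117: x ≡ 50 (mod 117).
  Combine with x ≡ 10 (mod 11): since gcd(117, 11) = 1, we get a unique residue mod 1287.
    Write x = 50 + 117·t and substitute into x ≡ 10 (mod 11): 117·t ≡ 10 − 50 = -40 (mod 11).
    Reduce coefficients mod 11: 7·t ≡ 4 (mod 11).
    The inverse of 7 mod 11 is 8 (since 7·8 = 56 = 5·11 + 1), so t ≡ 8·4 = 32 ≡ 10 (mod 11).
    Then x = 50 + 117·10 = 1220, valid modulo lcm(117, 11) = 1287: x ≡ 1220 (mod 1287).
Verify: 1220 mod 13 = 11 ✓, 1220 mod 9 = 5 ✓, 1220 mod 11 = 10 ✓.

x ≡ 1220 (mod 1287).


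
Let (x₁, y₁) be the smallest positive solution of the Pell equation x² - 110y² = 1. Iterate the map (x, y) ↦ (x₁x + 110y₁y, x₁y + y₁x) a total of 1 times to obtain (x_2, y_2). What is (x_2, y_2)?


Step 1: Find the fundamental solution (x₁, y₁) of x² - 110y² = 1.
  Expand √110 as a continued fraction. a₀ = ⌊√110⌋ = 10; iterate m_{k+1} = d_k·a_k − m_k, d_{k+1} = (110 − m_{k+1}²)/d_k, a_{k+1} = ⌊(a₀ + m_{k+1})/d_{k+1}⌋ (starting m₀ = 0, d₀ = 1), with convergents p_k = a_k·p_{k-1} + p_{k-2}, q_k = a_k·q_{k-1} + q_{k-2} (p₋₁ = 1, q₋₁ = 0):
  k = 0: a₀ = 10; p₀/q₀ = 10/1; p₀² − 110·q₀² = 100 − 110 = -10.
  k = 1: m = 10, d = 10, a = ⌊(10 + 10)/10⌋ = 2; p/q = (2·10 + 1)/(2·1 + 0) = 21/2; p² − 110·q² = 441 − 440 = 1.
  The first convergent with p² − 110·q² = 1 gives the fundamental solution (x₁, y₁) = (21, 2).
Step 2: Apply the recurrence (x_{n+1}, y_{n+1}) = (x₁x_n + 110y₁y_n, x₁y_n + y₁x_n) repeatedly.
  From (x_1, y_1) = (21, 2): x_2 = 21·21 + 110·2·2 = 881; y_2 = 21·2 + 2·21 = 84.
Step 3: Verify x_2² - 110·y_2² = 776161 - 776160 = 1 (should be 1). ✓

(x_1, y_1) = (21, 2); (x_2, y_2) = (881, 84).


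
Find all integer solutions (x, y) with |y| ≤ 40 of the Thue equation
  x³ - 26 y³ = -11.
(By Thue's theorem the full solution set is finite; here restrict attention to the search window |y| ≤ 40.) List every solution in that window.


The equation is x³ - 26y³ = -11. For fixed y, x³ = 26·y³ − 11, so a solution requires the RHS to be a perfect cube.
Strategy: iterate y from -40 to 40, compute RHS = 26·y³ − 11, and check whether it is a (positive or negative) perfect cube.
Check small values of y:
  y = 0: RHS = -11 is not a perfect cube.
  y = 1: RHS = 15 is not a perfect cube.
  y = -1: RHS = -37 is not a perfect cube.
  y = 2: RHS = 197 is not a perfect cube.
  y = -2: RHS = -219 is not a perfect cube.
  y = 3: RHS = 691 is not a perfect cube.
  y = -3: RHS = -713 is not a perfect cube.
Continuing the search up to |y| = 40 finds no solutions either.
No (x, y) in the scanned range satisfies the equation.

No integer solutions with |y| ≤ 40.


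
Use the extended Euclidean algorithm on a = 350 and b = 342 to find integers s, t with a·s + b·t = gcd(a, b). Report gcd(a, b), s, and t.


Euclidean algorithm on (350, 342) — divide until remainder is 0:
  350 = 1 · 342 + 8
  342 = 42 · 8 + 6
  8 = 1 · 6 + 2
  6 = 3 · 2 + 0
gcd(350, 342) = 2.
Track Bezout coefficients alongside the remainders: start with r₀ = 350 = a·1 + b·0 (s = 1, t = 0) and r₁ = 342 = a·0 + b·1 (s = 0, t = 1); each new remainder r_{k+1} = r_{k-1} − q_k·r_k inherits s_{k+1} = s_{k-1} − q_k·s_k, t_{k+1} = t_{k-1} − q_k·t_k, so r_k = a·s_k + b·t_k at every step:
  q = 1: r = 8, s = 1 − 1·0 = 1, t = 0 − 1·1 = -1  (check: 350·1 + 342·(-1) = 8)
  q = 42: r = 6, s = 0 − 42·1 = -42, t = 1 − 42·(-1) = 43  (check: 350·(-42) + 342·43 = 6)
  q = 1: r = 2, s = 1 − 1·(-42) = 43, t = -1 − 1·43 = -44  (check: 350·43 + 342·(-44) = 2)
The row with r = 2 (the gcd) gives the Bezout coefficients s = 43, t = -44.
Result: 350 · (43) + 342 · (-44) = 2.

gcd(350, 342) = 2; s = 43, t = -44 (check: 350·43 + 342·(-44) = 2).


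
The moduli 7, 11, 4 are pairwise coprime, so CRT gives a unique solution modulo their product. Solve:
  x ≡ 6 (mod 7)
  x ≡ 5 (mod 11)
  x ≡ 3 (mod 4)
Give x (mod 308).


Moduli 7, 11, 4 are pairwise coprime; by CRT there is a unique solution modulo M = 7 · 11 · 4 = 308.
Solve pairwise, accumulating the modulus:
  Start with x ≡ 6 (mod 7).
  Combine with x ≡ 5 (mod 11): since gcd(7, 11) = 1, we get a unique residue mod 77.
    Write x = 6 + 7·t and substitute into x ≡ 5 (mod 11): 7·t ≡ 5 − 6 = -1 (mod 11).
    Reduce coefficients mod 11: 7·t ≡ 10 (mod 11).
    The inverse of 7 mod 11 is 8 (since 7·8 = 56 = 5·11 + 1), so t ≡ 8·10 = 80 ≡ 3 (mod 11).
    Then x = 6 + 7·3 = 27, valid modulo lcm(7, 11) = 77: x ≡ 27 (mod 77).
  Combine with x ≡ 3 (mod 4): since gcd(77, 4) = 1, we get a unique residue mod 308.
    Write x = 27 + 77·t and substitute into x ≡ 3 (mod 4): 77·t ≡ 3 − 27 = -24 (mod 4).
    Reduce coefficients mod 4: 1·t ≡ 0 (mod 4).
    So t ≡ 0 (mod 4).
    Then x = 27 + 77·0 = 27, valid modulo lcm(77, 4) = 308: x ≡ 27 (mod 308).
Verify: 27 mod 7 = 6 ✓, 27 mod 11 = 5 ✓, 27 mod 4 = 3 ✓.

x ≡ 27 (mod 308).


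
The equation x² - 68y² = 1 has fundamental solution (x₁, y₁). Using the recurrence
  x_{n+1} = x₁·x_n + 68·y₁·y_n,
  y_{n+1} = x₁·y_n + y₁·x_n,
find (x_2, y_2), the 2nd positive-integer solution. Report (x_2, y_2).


Step 1: Find the fundamental solution (x₁, y₁) of x² - 68y² = 1.
  Expand √68 as a continued fraction. a₀ = ⌊√68⌋ = 8; iterate m_{k+1} = d_k·a_k − m_k, d_{k+1} = (68 − m_{k+1}²)/d_k, a_{k+1} = ⌊(a₀ + m_{k+1})/d_{k+1}⌋ (starting m₀ = 0, d₀ = 1), with convergents p_k = a_k·p_{k-1} + p_{k-2}, q_k = a_k·q_{k-1} + q_{k-2} (p₋₁ = 1, q₋₁ = 0):
  k = 0: a₀ = 8; p₀/q₀ = 8/1; p₀² − 68·q₀² = 64 − 68 = -4.
  k = 1: m = 8, d = 4, a = ⌊(8 + 8)/4⌋ = 4; p/q = (4·8 + 1)/(4·1 + 0) = 33/4; p² − 68·q² = 1089 − 1088 = 1.
  The first convergent with p² − 68·q² = 1 gives the fundamental solution (x₁, y₁) = (33, 4).
Step 2: Apply the recurrence (x_{n+1}, y_{n+1}) = (x₁x_n + 68y₁y_n, x₁y_n + y₁x_n) repeatedly.
  From (x_1, y_1) = (33, 4): x_2 = 33·33 + 68·4·4 = 2177; y_2 = 33·4 + 4·33 = 264.
Step 3: Verify x_2² - 68·y_2² = 4739329 - 4739328 = 1 (should be 1). ✓

(x_1, y_1) = (33, 4); (x_2, y_2) = (2177, 264).


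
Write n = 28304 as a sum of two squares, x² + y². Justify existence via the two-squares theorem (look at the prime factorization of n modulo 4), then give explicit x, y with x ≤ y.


Step 1: Factor n = 28304 = 2^4 · 29 · 61.
Step 2: Check the mod-4 condition on each prime factor: 2 = 2 (special); 29 ≡ 1 (mod 4), exponent 1; 61 ≡ 1 (mod 4), exponent 1.
All primes ≡ 3 (mod 4) appear to even exponent (or don't appear), so by the two-squares theorem n IS expressible as a sum of two squares.
Step 3: Build a representation. Group n = k² · m with k = 4 and m = 29 · 61 = 1769 (a product of primes ≡ 1 (mod 4)); a representation of m scales to one of n via (k·x)² + (k·y)² = k²(x² + y²). Each prime p ≡ 1 (mod 4) is itself a sum of two squares; find a² by testing p − a² for a perfect square:
  29: 29 − 1² = 28, 29 − 2² = 25 = 5² ⇒ 29 = 2² + 5².
  61: 61 − 1² = 60, 61 − 2² = 57, 61 − 3² = 52, 61 − 4² = 45, 61 − 5² = 36 = 6² ⇒ 61 = 5² + 6².
  Combine using the Brahmagupta–Fibonacci identity (a² + b²)(c² + d²) = (ac − bd)² + (ad + bc)² = (ac + bd)² + (ad − bc)²:
  29 · 61 = 1769: from (2² + 5²)(5² + 6²), take (2·5 − 5·6, 2·6 + 5·5) = (10 − 30, 12 + 25) = (-20, 37); dropping signs (only squares matter) gives (20, 37); check 20² + 37² = 400 + 1369 = 1769 ✓.
  Scale by k = 4: (4·20, 4·37) = (80, 148).
Step 4: Order so x ≤ y and verify: 80² + 148² = 6400 + 21904 = 28304 = n. ✓

n = 28304 = 80² + 148² (one valid representation with x ≤ y).


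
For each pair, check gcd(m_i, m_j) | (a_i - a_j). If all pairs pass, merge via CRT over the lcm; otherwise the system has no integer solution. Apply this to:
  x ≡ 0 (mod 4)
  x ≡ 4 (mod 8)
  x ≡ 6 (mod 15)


Moduli 4, 8, 15 are not pairwise coprime, so CRT works modulo lcm(m_i) when all pairwise compatibility conditions hold.
Pairwise compatibility: gcd(m_i, m_j) must divide a_i - a_j for every pair.
Merge one congruence at a time:
  Start: x ≡ 0 (mod 4).
  Combine with x ≡ 4 (mod 8): gcd(4, 8) = 4; 4 - 0 = 4, which IS divisible by 4, so compatible.
    Write x = 0 + 4·t and substitute into x ≡ 4 (mod 8): 4·t ≡ 4 − 0 = 4 (mod 8).
    Divide the congruence (and modulus) by g = 4: 1·t ≡ 1 (mod 2).
    So t ≡ 1 (mod 2).
    Then x = 0 + 4·1 = 4, valid modulo lcm(4, 8) = 8: x ≡ 4 (mod 8).
  Combine with x ≡ 6 (mod 15): gcd(8, 15) = 1; 6 - 4 = 2, which IS divisible by 1, so compatible.
    Write x = 4 + 8·t and substitute into x ≡ 6 (mod 15): 8·t ≡ 6 − 4 = 2 (mod 15).
    The inverse of 8 mod 15 is 2 (since 8·2 = 16 = 1·15 + 1), so t ≡ 2·2 = 4 ≡ 4 (mod 15).
    Then x = 4 + 8·4 = 36, valid modulo lcm(8, 15) = 120: x ≡ 36 (mod 120).
Verify: 36 mod 4 = 0, 36 mod 8 = 4, 36 mod 15 = 6.

x ≡ 36 (mod 120).


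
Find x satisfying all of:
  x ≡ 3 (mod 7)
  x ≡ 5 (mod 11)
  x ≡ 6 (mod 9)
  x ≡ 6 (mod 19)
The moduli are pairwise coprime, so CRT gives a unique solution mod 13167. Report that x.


Product of moduli M = 7 · 11 · 9 · 19 = 13167.
Merge one congruence at a time:
  Start: x ≡ 3 (mod 7).
  Combine with x ≡ 5 (mod 11); new modulus lcm = 77.
    Write x = 3 + 7·t and substitute into x ≡ 5 (mod 11): 7·t ≡ 5 − 3 = 2 (mod 11).
    The inverse of 7 mod 11 is 8 (since 7·8 = 56 = 5·11 + 1), so t ≡ 8·2 = 16 ≡ 5 (mod 11).
    Then x = 3 + 7·5 = 38, valid modulo lcm(7, 11) = 77: x ≡ 38 (mod 77).
  Combine with x ≡ 6 (mod 9); new modulus lcm = 693.
    Write x = 38 + 77·t and substitute into x ≡ 6 (mod 9): 77·t ≡ 6 − 38 = -32 (mod 9).
    Reduce coefficients mod 9: 5·t ≡ 4 (mod 9).
    The inverse of 5 mod 9 is 2 (since 5·2 = 10 = 1·9 + 1), so t ≡ 2·4 = 8 ≡ 8 (mod 9).
    Then x = 38 + 77·8 = 654, valid modulo lcm(77, 9) = 693: x ≡ 654 (mod 693).
  Combine with x ≡ 6 (mod 19); new modulus lcm = 13167.
    Write x = 654 + 693·t and substitute into x ≡ 6 (mod 19): 693·t ≡ 6 − 654 = -648 (mod 19).
    Reduce coefficients mod 19: 9·t ≡ 17 (mod 19).
    The inverse of 9 mod 19 is 17 (since 9·17 = 153 = 8·19 + 1), so t ≡ 17·17 = 289 ≡ 4 (mod 19).
    Then x = 654 + 693·4 = 3426, valid modulo lcm(693, 19) = 13167: x ≡ 3426 (mod 13167).
Verify against each original: 3426 mod 7 = 3, 3426 mod 11 = 5, 3426 mod 9 = 6, 3426 mod 19 = 6.

x ≡ 3426 (mod 13167).


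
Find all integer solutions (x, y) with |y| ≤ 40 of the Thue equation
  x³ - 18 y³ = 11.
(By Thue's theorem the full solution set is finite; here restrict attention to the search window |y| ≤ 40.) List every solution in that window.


The equation is x³ - 18y³ = 11. For fixed y, x³ = 18·y³ + 11, so a solution requires the RHS to be a perfect cube.
Strategy: iterate y from -40 to 40, compute RHS = 18·y³ + 11, and check whether it is a (positive or negative) perfect cube.
Check small values of y:
  y = 0: RHS = 11 is not a perfect cube.
  y = 1: RHS = 29 is not a perfect cube.
  y = -1: RHS = -7 is not a perfect cube.
  y = 2: RHS = 155 is not a perfect cube.
  y = -2: RHS = -133 is not a perfect cube.
  y = 3: RHS = 497 is not a perfect cube.
  y = -3: RHS = -475 is not a perfect cube.
Continuing the search up to |y| = 40 finds no solutions either.
No (x, y) in the scanned range satisfies the equation.

No integer solutions with |y| ≤ 40.


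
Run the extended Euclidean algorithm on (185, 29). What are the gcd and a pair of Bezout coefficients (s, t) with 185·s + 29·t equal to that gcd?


Euclidean algorithm on (185, 29) — divide until remainder is 0:
  185 = 6 · 29 + 11
  29 = 2 · 11 + 7
  11 = 1 · 7 + 4
  7 = 1 · 4 + 3
  4 = 1 · 3 + 1
  3 = 3 · 1 + 0
gcd(185, 29) = 1.
Track Bezout coefficients alongside the remainders: start with r₀ = 185 = a·1 + b·0 (s = 1, t = 0) and r₁ = 29 = a·0 + b·1 (s = 0, t = 1); each new remainder r_{k+1} = r_{k-1} − q_k·r_k inherits s_{k+1} = s_{k-1} − q_k·s_k, t_{k+1} = t_{k-1} − q_k·t_k, so r_k = a·s_k + b·t_k at every step:
  q = 6: r = 11, s = 1 − 6·0 = 1, t = 0 − 6·1 = -6  (check: 185·1 + 29·(-6) = 11)
  q = 2: r = 7, s = 0 − 2·1 = -2, t = 1 − 2·(-6) = 13  (check: 185·(-2) + 29·13 = 7)
  q = 1: r = 4, s = 1 − 1·(-2) = 3, t = -6 − 1·13 = -19  (check: 185·3 + 29·(-19) = 4)
  q = 1: r = 3, s = -2 − 1·3 = -5, t = 13 − 1·(-19) = 32  (check: 185·(-5) + 29·32 = 3)
  q = 1: r = 1, s = 3 − 1·(-5) = 8, t = -19 − 1·32 = -51  (check: 185·8 + 29·(-51) = 1)
The row with r = 1 (the gcd) gives the Bezout coefficients s = 8, t = -51.
Result: 185 · (8) + 29 · (-51) = 1.

gcd(185, 29) = 1; s = 8, t = -51 (check: 185·8 + 29·(-51) = 1).
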